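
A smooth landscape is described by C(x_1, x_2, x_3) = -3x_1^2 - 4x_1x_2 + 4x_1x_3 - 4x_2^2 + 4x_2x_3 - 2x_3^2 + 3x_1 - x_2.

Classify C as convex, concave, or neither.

C is quadratic, so its Hessian is the constant matrix H = [[-6, -4, 4], [-4, -8, 4], [4, 4, -4]].
Leading principal minors: -6, 32, -32.
Signs alternate −, +, − ⇒ H ≺ 0 ⇒ concave.

concave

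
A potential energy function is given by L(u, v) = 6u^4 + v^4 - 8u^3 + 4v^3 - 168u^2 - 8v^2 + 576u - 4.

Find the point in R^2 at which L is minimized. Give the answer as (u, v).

(-4, -4)

L(u,v) separates as P(u) + Q(v) − 4, so its minimum is min P + min Q − 4.
P'(u) = 24(u - 3)(u - 2)(u + 4) vanishes at u ∈ {-4, 2, 3}; Q'(v) = 4v(v - 1)(v + 4) vanishes at v ∈ {-4, 0, 1}.
Local minima of P (where P''>0): P(-4)=-2944, P(3)=486. Local minima of Q: Q(-4)=-128, Q(1)=-3.
So the global minimum of L is P(-4) + Q(-4) − 4 = -2944 − 128 − 4 = -3076, attained at (-4, -4).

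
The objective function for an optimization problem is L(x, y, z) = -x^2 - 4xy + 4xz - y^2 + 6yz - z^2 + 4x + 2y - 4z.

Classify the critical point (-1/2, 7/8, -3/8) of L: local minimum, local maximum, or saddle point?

saddle point

The Hessian is constant: H = [[-2, -4, 4], [-4, -2, 6], [4, 6, -2]].
Leading principal minors: Δ₁ = -2, Δ₂ = -12, Δ₃ = -64.
The minors fit neither the all-positive nor the alternating-sign pattern, so H is indefinite: a saddle point.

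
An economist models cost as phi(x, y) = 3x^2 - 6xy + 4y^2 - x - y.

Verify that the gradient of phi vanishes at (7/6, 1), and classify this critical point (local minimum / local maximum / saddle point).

local minimum

∇phi = (6x - 6y - 1, -6x + 8y - 1); substituting (7/6, 1) gives ∇phi = (0, 0), so (7/6, 1) is indeed a critical point.
The Hessian of phi is constant: H = [[6, -6], [-6, 8]].
det(H) = 6·8 − (-6)² = 12.
det(H) > 0 and tr(H) = 14 > 0, so H is positive definite and the point is a local minimum.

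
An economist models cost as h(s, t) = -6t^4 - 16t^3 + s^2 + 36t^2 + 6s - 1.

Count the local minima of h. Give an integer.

1

h separates as a function of s plus a function of t, so ∇h=0 decouples.
∂h/∂s = 2(s + 3) = 0 at s ∈ {-3}; ∂h/∂t = -24t(t - 1)(t + 3) = 0 at t ∈ {-3, 0, 1}.
The Hessian is diagonal: diag(h_ss, h_tt). Second derivatives: h_ss(-3)=2; h_tt(-3)=-288, h_tt(0)=72, h_tt(1)=-96.
Local minima occur where both diagonal entries positive: (-3, 0). Count: 1.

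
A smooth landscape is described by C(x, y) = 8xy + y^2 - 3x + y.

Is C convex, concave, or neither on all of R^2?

C is quadratic, so its Hessian is the constant matrix H = [[0, 8], [8, 2]].
det(H) = -64, tr(H) = 2.
det(H) < 0, so H is indefinite: neither convex nor concave.

neither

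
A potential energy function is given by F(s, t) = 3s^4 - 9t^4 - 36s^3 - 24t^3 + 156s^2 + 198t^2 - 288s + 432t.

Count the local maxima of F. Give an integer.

F separates as a function of s plus a function of t, so ∇F=0 decouples.
∂F/∂s = 12(s - 4)(s - 3)(s - 2) = 0 at s ∈ {2, 3, 4}; ∂F/∂t = -36(t - 3)(t + 1)(t + 4) = 0 at t ∈ {-4, -1, 3}.
The Hessian is diagonal: diag(F_ss, F_tt). Second derivatives: F_ss(2)=24, F_ss(3)=-12, F_ss(4)=24; F_tt(-4)=-756, F_tt(-1)=432, F_tt(3)=-1008.
Local maxima occur where both diagonal entries negative: (3, -4), (3, 3). Count: 2.

2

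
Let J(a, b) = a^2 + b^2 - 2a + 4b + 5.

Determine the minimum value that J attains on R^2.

0

J(a,b) separates as P(a) + Q(b) + 5, so its minimum is min P + min Q + 5.
P'(a) = 2a - 2 vanishes at a ∈ {1}; Q'(b) = 2b + 4 vanishes at b ∈ {-2}.
Local minima of P (where P''>0): P(1)=-1. Local minima of Q: Q(-2)=-4.
So the global minimum of J is P(1) + Q(-2) + 5 = -1 − 4 + 5 = 0, attained at (1, -2).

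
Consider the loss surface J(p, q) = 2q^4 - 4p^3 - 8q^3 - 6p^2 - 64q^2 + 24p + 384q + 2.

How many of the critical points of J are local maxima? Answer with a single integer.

1

J separates as a function of p plus a function of q, so ∇J=0 decouples.
∂J/∂p = -12(p - 1)(p + 2) = 0 at p ∈ {-2, 1}; ∂J/∂q = 8(q - 4)(q - 3)(q + 4) = 0 at q ∈ {-4, 3, 4}.
The Hessian is diagonal: diag(J_pp, J_qq). Second derivatives: J_pp(-2)=36, J_pp(1)=-36; J_qq(-4)=448, J_qq(3)=-56, J_qq(4)=64.
Local maxima occur where both diagonal entries negative: (1, 3). Count: 1.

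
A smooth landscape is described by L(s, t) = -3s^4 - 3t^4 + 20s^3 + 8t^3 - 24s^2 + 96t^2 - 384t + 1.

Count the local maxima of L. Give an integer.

4

L separates as a function of s plus a function of t, so ∇L=0 decouples.
∂L/∂s = -12s(s - 4)(s - 1) = 0 at s ∈ {0, 1, 4}; ∂L/∂t = -12(t - 4)(t - 2)(t + 4) = 0 at t ∈ {-4, 2, 4}.
The Hessian is diagonal: diag(L_ss, L_tt). Second derivatives: L_ss(0)=-48, L_ss(1)=36, L_ss(4)=-144; L_tt(-4)=-576, L_tt(2)=144, L_tt(4)=-192.
Local maxima occur where both diagonal entries negative: (0, -4), (0, 4), (4, -4), (4, 4). Count: 4.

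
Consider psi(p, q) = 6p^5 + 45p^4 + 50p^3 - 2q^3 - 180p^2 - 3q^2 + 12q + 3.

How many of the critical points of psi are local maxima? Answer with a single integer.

psi separates as a function of p plus a function of q, so ∇psi=0 decouples.
∂psi/∂p = 30p(p - 1)(p + 3)(p + 4) = 0 at p ∈ {-4, -3, 0, 1}; ∂psi/∂q = -6(q - 1)(q + 2) = 0 at q ∈ {-2, 1}.
The Hessian is diagonal: diag(psi_pp, psi_qq). Second derivatives: psi_pp(-4)=-600, psi_pp(-3)=360, psi_pp(0)=-360, psi_pp(1)=600; psi_qq(-2)=18, psi_qq(1)=-18.
Local maxima occur where both diagonal entries negative: (-4, 1), (0, 1). Count: 2.

2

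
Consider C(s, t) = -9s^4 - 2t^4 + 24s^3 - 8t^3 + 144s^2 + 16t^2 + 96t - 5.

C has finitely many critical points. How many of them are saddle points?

4

C separates as a function of s plus a function of t, so ∇C=0 decouples.
∂C/∂s = -36s(s - 4)(s + 2) = 0 at s ∈ {-2, 0, 4}; ∂C/∂t = -8(t - 2)(t + 2)(t + 3) = 0 at t ∈ {-3, -2, 2}.
The Hessian is diagonal: diag(C_ss, C_tt). Second derivatives: C_ss(-2)=-432, C_ss(0)=288, C_ss(4)=-864; C_tt(-3)=-40, C_tt(-2)=32, C_tt(2)=-160.
Saddle points occur where the two diagonal entries have opposite signs: (-2, -2), (0, -3), (0, 2), (4, -2). Count: 4.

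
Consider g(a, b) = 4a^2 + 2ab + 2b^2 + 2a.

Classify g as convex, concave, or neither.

g is quadratic, so its Hessian is the constant matrix H = [[8, 2], [2, 4]].
det(H) = 28, tr(H) = 12.
det(H) > 0 and tr(H) > 0, so H is positive definite everywhere: convex.

convex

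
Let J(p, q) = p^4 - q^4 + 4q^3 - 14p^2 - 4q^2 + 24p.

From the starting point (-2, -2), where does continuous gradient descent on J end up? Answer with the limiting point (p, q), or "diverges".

diverges

J is separable, so gradient descent decouples: p follows -∂J/∂p, q follows -∂J/∂q.
∂J/∂p = 4(p - 2)(p - 1)(p + 3); at p=-2 this is 48, so p decreases.
∂J/∂q = -4q(q - 2)(q - 1); at q=-2 this is 96, so q decreases.
The q-coordinate has no critical point in that direction and runs off to infinity.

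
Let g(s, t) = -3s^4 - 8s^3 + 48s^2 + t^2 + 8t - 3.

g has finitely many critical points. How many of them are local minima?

g separates as a function of s plus a function of t, so ∇g=0 decouples.
∂g/∂s = -12s(s - 2)(s + 4) = 0 at s ∈ {-4, 0, 2}; ∂g/∂t = 2(t + 4) = 0 at t ∈ {-4}.
The Hessian is diagonal: diag(g_ss, g_tt). Second derivatives: g_ss(-4)=-288, g_ss(0)=96, g_ss(2)=-144; g_tt(-4)=2.
Local minima occur where both diagonal entries positive: (0, -4). Count: 1.

1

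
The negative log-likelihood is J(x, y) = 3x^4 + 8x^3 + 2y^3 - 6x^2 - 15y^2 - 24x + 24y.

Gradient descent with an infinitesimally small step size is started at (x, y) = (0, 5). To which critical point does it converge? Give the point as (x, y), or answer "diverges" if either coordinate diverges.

J is separable, so gradient descent decouples: x follows -∂J/∂x, y follows -∂J/∂y.
∂J/∂x = 12(x - 1)(x + 1)(x + 2); at x=0 this is -24, so x increases.
∂J/∂y = 6(y - 4)(y - 1); at y=5 this is 24, so y decreases.
x converges to its nearest critical value 1 (a local min of the x-part); y converges to 4. The iterate converges to (1, 4).

(1, 4)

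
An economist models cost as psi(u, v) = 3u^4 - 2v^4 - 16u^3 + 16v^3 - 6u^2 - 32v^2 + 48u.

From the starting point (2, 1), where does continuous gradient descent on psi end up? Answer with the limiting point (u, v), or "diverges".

psi is separable, so gradient descent decouples: u follows -∂psi/∂u, v follows -∂psi/∂v.
∂psi/∂u = 12(u - 4)(u - 1)(u + 1); at u=2 this is -72, so u increases.
∂psi/∂v = -8v(v - 4)(v - 2); at v=1 this is -24, so v increases.
u converges to its nearest critical value 4 (a local min of the u-part); v converges to 2. The iterate converges to (4, 2).

(4, 2)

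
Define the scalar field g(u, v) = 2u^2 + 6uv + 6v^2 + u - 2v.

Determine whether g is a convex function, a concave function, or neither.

g is quadratic, so its Hessian is the constant matrix H = [[4, 6], [6, 12]].
det(H) = 12, tr(H) = 16.
det(H) > 0 and tr(H) > 0, so H is positive definite everywhere: convex.

convex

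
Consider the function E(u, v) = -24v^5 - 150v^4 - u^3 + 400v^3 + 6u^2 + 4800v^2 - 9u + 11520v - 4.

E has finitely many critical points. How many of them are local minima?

E separates as a function of u plus a function of v, so ∇E=0 decouples.
∂E/∂u = -3(u - 3)(u - 1) = 0 at u ∈ {1, 3}; ∂E/∂v = -120(v - 4)(v + 2)(v + 3)(v + 4) = 0 at v ∈ {-4, -3, -2, 4}.
The Hessian is diagonal: diag(E_uu, E_vv). Second derivatives: E_uu(1)=6, E_uu(3)=-6; E_vv(-4)=1920, E_vv(-3)=-840, E_vv(-2)=1440, E_vv(4)=-40320.
Local minima occur where both diagonal entries positive: (1, -4), (1, -2). Count: 2.

2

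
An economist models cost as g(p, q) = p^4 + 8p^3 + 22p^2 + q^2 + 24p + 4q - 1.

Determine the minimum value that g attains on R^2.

-14

g(p,q) separates as A(p) + B(q) − 1, so its minimum is min A + min B − 1.
A'(p) = 4(p + 1)(p + 2)(p + 3) vanishes at p ∈ {-3, -2, -1}; B'(q) = 2q + 4 vanishes at q ∈ {-2}.
Local minima of A (where A''>0): A(-3)=-9, A(-1)=-9. Local minima of B: B(-2)=-4.
So the global minimum of g is A(-3) + B(-2) − 1 = -9 − 4 − 1 = -14, attained at (-3, -2).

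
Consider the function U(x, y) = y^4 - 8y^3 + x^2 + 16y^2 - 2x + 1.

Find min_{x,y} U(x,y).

0

U(x,y) separates as P(x) + Q(y) + 1, so its minimum is min P + min Q + 1.
P'(x) = 2x - 2 vanishes at x ∈ {1}; Q'(y) = 4y(y - 4)(y - 2) vanishes at y ∈ {0, 2, 4}.
Local minima of P (where P''>0): P(1)=-1. Local minima of Q: Q(0)=0, Q(4)=0.
So the global minimum of U is P(1) + Q(0) + 1 = -1 + 0 + 1 = 0, attained at (1, 0).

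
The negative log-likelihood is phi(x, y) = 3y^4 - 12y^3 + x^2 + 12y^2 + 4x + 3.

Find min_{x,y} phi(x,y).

-1

phi(x,y) separates as P(x) + Q(y) + 3, so its minimum is min P + min Q + 3.
P'(x) = 2x + 4 vanishes at x ∈ {-2}; Q'(y) = 12y(y - 2)(y - 1) vanishes at y ∈ {0, 1, 2}.
Local minima of P (where P''>0): P(-2)=-4. Local minima of Q: Q(0)=0, Q(2)=0.
So the global minimum of phi is P(-2) + Q(0) + 3 = -4 + 0 + 3 = -1, attained at (-2, 0).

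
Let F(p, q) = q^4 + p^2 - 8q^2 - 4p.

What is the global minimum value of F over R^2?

-20

F(p,q) separates as A(p) + B(q), so its minimum is min A + min B.
A'(p) = 2p - 4 vanishes at p ∈ {2}; B'(q) = 4q(q - 2)(q + 2) vanishes at q ∈ {-2, 0, 2}.
Local minima of A (where A''>0): A(2)=-4. Local minima of B: B(-2)=-16, B(2)=-16.
So the global minimum of F is A(2) + B(-2) = -4 − 16 = -20, attained at (2, -2).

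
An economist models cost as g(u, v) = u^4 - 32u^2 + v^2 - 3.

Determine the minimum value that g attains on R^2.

-259

g(u,v) separates as P(u) + Q(v) − 3, so its minimum is min P + min Q − 3.
P'(u) = 4u(u - 4)(u + 4) vanishes at u ∈ {-4, 0, 4}; Q'(v) = 2v vanishes at v ∈ {0}.
Local minima of P (where P''>0): P(-4)=-256, P(4)=-256. Local minima of Q: Q(0)=0.
So the global minimum of g is P(-4) + Q(0) − 3 = -256 + 0 − 3 = -259, attained at (-4, 0).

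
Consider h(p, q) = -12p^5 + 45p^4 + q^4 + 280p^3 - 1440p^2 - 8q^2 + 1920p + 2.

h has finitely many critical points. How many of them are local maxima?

2

h separates as a function of p plus a function of q, so ∇h=0 decouples.
∂h/∂p = -60(p - 4)(p - 2)(p - 1)(p + 4) = 0 at p ∈ {-4, 1, 2, 4}; ∂h/∂q = 4q(q - 2)(q + 2) = 0 at q ∈ {-2, 0, 2}.
The Hessian is diagonal: diag(h_pp, h_qq). Second derivatives: h_pp(-4)=14400, h_pp(1)=-900, h_pp(2)=720, h_pp(4)=-2880; h_qq(-2)=32, h_qq(0)=-16, h_qq(2)=32.
Local maxima occur where both diagonal entries negative: (1, 0), (4, 0). Count: 2.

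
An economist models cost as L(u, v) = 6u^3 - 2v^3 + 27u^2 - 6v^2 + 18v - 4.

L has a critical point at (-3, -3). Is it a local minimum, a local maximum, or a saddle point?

The mixed partial ∂²L/∂u∂v is 0, so the Hessian at any point is diag(L_uu, L_vv) = diag(18(2u + 3), -12(v + 1)).
At (-3, -3): H = diag(-54, 24).
The eigenvalues have opposite signs, so H is indefinite: a saddle point.

saddle point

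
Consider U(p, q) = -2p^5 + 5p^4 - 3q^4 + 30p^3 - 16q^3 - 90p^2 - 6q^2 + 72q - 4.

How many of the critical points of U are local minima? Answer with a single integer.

U separates as a function of p plus a function of q, so ∇U=0 decouples.
∂U/∂p = -10p(p - 3)(p - 2)(p + 3) = 0 at p ∈ {-3, 0, 2, 3}; ∂U/∂q = -12(q - 1)(q + 2)(q + 3) = 0 at q ∈ {-3, -2, 1}.
The Hessian is diagonal: diag(U_pp, U_qq). Second derivatives: U_pp(-3)=900, U_pp(0)=-180, U_pp(2)=100, U_pp(3)=-180; U_qq(-3)=-48, U_qq(-2)=36, U_qq(1)=-144.
Local minima occur where both diagonal entries positive: (-3, -2), (2, -2). Count: 2.

2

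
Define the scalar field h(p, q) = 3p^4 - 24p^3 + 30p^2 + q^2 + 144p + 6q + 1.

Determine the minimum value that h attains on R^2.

h(p,q) separates as A(p) + B(q) + 1, so its minimum is min A + min B + 1.
A'(p) = 12(p - 4)(p - 3)(p + 1) vanishes at p ∈ {-1, 3, 4}; B'(q) = 2q + 6 vanishes at q ∈ {-3}.
Local minima of A (where A''>0): A(-1)=-87, A(4)=288. Local minima of B: B(-3)=-9.
So the global minimum of h is A(-1) + B(-3) + 1 = -87 − 9 + 1 = -95, attained at (-1, -3).

-95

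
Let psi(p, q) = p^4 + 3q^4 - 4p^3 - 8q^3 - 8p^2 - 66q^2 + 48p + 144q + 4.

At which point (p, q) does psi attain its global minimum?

(-2, -3)

psi(p,q) separates as A(p) + B(q) + 4, so its minimum is min A + min B + 4.
A'(p) = 4(p - 3)(p - 2)(p + 2) vanishes at p ∈ {-2, 2, 3}; B'(q) = 12(q - 4)(q - 1)(q + 3) vanishes at q ∈ {-3, 1, 4}.
Local minima of A (where A''>0): A(-2)=-80, A(3)=45. Local minima of B: B(-3)=-567, B(4)=-224.
So the global minimum of psi is A(-2) + B(-3) + 4 = -80 − 567 + 4 = -643, attained at (-2, -3).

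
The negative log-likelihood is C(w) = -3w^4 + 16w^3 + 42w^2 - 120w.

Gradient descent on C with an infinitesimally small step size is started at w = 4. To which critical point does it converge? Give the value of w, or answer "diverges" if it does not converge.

1

C'(w) = -12(w - 5)(w - 1)(w + 2), so C'(4) = 216.
Gradient descent moves in the -C' direction, i.e. w is decreasing.
The nearest critical point in that direction is w = 1, where C'' = 144 > 0 (a local minimum). The iterate converges there.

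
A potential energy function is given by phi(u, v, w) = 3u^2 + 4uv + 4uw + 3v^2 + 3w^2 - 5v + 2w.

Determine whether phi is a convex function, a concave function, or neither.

phi is quadratic, so its Hessian is the constant matrix H = [[6, 4, 4], [4, 6, 0], [4, 0, 6]].
Leading principal minors: 6, 20, 24.
All positive ⇒ H ≻ 0 ⇒ convex.

convex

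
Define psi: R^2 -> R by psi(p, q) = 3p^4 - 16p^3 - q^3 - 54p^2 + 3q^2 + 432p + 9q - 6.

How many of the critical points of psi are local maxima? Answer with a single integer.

1

psi separates as a function of p plus a function of q, so ∇psi=0 decouples.
∂psi/∂p = 12(p - 4)(p - 3)(p + 3) = 0 at p ∈ {-3, 3, 4}; ∂psi/∂q = -3(q - 3)(q + 1) = 0 at q ∈ {-1, 3}.
The Hessian is diagonal: diag(psi_pp, psi_qq). Second derivatives: psi_pp(-3)=504, psi_pp(3)=-72, psi_pp(4)=84; psi_qq(-1)=12, psi_qq(3)=-12.
Local maxima occur where both diagonal entries negative: (3, 3). Count: 1.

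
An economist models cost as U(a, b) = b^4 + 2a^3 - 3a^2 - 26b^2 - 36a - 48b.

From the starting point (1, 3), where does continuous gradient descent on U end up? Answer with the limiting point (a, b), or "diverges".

U is separable, so gradient descent decouples: a follows -∂U/∂a, b follows -∂U/∂b.
∂U/∂a = 6(a - 3)(a + 2); at a=1 this is -36, so a increases.
∂U/∂b = 4(b - 4)(b + 1)(b + 3); at b=3 this is -96, so b increases.
a converges to its nearest critical value 3 (a local min of the a-part); b converges to 4. The iterate converges to (3, 4).

(3, 4)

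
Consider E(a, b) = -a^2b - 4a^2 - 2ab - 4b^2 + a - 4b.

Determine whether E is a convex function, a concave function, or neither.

neither

The term -a^2b is cubic, so the Hessian is not constant.
∂²E/∂a² = -2b - 8, which takes both signs as b varies (negative for sufficiently large b). A diagonal entry of the Hessian changing sign means the Hessian is neither positive- nor negative-semidefinite on all of R^2.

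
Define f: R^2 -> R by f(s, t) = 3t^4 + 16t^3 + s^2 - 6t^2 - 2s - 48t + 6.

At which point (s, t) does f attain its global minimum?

f(s,t) separates as P(s) + Q(t) + 6, so its minimum is min P + min Q + 6.
P'(s) = 2s - 2 vanishes at s ∈ {1}; Q'(t) = 12(t - 1)(t + 1)(t + 4) vanishes at t ∈ {-4, -1, 1}.
Local minima of P (where P''>0): P(1)=-1. Local minima of Q: Q(-4)=-160, Q(1)=-35.
So the global minimum of f is P(1) + Q(-4) + 6 = -1 − 160 + 6 = -155, attained at (1, -4).

(1, -4)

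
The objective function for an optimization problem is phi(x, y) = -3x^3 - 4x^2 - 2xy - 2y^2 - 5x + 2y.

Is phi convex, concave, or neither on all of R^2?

neither

The term -3x^3 is cubic, so the Hessian is not constant.
∂²phi/∂x² = -18x - 8, which takes both signs as x varies (negative for sufficiently large x). A diagonal entry of the Hessian changing sign means the Hessian is neither positive- nor negative-semidefinite on all of R^2.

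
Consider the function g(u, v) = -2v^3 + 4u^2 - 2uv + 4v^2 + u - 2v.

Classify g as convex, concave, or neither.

neither

The term -2v^3 is cubic, so the Hessian is not constant.
∂²g/∂v² = -12v + 8, which takes both signs as v varies (negative for sufficiently large v). A diagonal entry of the Hessian changing sign means the Hessian is neither positive- nor negative-semidefinite on all of R^2.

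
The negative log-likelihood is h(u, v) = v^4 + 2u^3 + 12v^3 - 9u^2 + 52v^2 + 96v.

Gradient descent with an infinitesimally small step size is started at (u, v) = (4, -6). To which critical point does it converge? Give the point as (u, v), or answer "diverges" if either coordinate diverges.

(3, -4)

h is separable, so gradient descent decouples: u follows -∂h/∂u, v follows -∂h/∂v.
∂h/∂u = 6u(u - 3); at u=4 this is 24, so u decreases.
∂h/∂v = 4(v + 2)(v + 3)(v + 4); at v=-6 this is -96, so v increases.
u converges to its nearest critical value 3 (a local min of the u-part); v converges to -4. The iterate converges to (3, -4).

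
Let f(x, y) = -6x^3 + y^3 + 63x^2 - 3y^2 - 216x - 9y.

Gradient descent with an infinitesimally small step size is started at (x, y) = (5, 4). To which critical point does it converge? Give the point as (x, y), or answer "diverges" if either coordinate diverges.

diverges

f is separable, so gradient descent decouples: x follows -∂f/∂x, y follows -∂f/∂y.
∂f/∂x = -18(x - 4)(x - 3); at x=5 this is -36, so x increases.
∂f/∂y = 3(y - 3)(y + 1); at y=4 this is 15, so y decreases.
The x-coordinate has no critical point in that direction and runs off to infinity.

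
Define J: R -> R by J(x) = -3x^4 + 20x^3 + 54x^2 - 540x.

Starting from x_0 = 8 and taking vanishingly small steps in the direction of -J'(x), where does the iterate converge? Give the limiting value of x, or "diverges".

J'(x) = -12(x - 5)(x - 3)(x + 3), so J'(8) = -1980.
Gradient descent moves in the -J' direction, i.e. x is increasing.
There is no critical point above x=8, and J' keeps the same sign, so the iterate runs off to +∞.

diverges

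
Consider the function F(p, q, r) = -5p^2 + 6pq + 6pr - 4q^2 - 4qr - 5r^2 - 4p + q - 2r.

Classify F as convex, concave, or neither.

concave

F is quadratic, so its Hessian is the constant matrix H = [[-10, 6, 6], [6, -8, -4], [6, -4, -10]].
Leading principal minors: -10, 44, -280.
Signs alternate −, +, − ⇒ H ≺ 0 ⇒ concave.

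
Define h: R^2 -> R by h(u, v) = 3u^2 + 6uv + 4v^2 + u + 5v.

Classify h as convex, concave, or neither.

convex

h is quadratic, so its Hessian is the constant matrix H = [[6, 6], [6, 8]].
det(H) = 12, tr(H) = 14.
det(H) > 0 and tr(H) > 0, so H is positive definite everywhere: convex.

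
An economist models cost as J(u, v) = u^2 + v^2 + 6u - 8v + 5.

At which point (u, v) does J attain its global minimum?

(-3, 4)

J(u,v) separates as P(u) + Q(v) + 5, so its minimum is min P + min Q + 5.
P'(u) = 2u + 6 vanishes at u ∈ {-3}; Q'(v) = 2v - 8 vanishes at v ∈ {4}.
Local minima of P (where P''>0): P(-3)=-9. Local minima of Q: Q(4)=-16.
So the global minimum of J is P(-3) + Q(4) + 5 = -9 − 16 + 5 = -20, attained at (-3, 4).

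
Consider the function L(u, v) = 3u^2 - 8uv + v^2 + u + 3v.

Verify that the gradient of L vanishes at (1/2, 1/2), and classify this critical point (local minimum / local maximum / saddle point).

∇L = (6u - 8v + 1, -8u + 2v + 3); substituting (1/2, 1/2) gives ∇L = (0, 0), so (1/2, 1/2) is indeed a critical point.
The Hessian of L is constant: H = [[6, -8], [-8, 2]].
det(H) = 6·2 − (-8)² = -52.
Since det(H) < 0, H is indefinite and the critical point is a saddle point.

saddle point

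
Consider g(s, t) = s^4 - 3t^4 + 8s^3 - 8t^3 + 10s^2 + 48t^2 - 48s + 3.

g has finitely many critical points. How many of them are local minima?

g separates as a function of s plus a function of t, so ∇g=0 decouples.
∂g/∂s = 4(s - 1)(s + 3)(s + 4) = 0 at s ∈ {-4, -3, 1}; ∂g/∂t = -12t(t - 2)(t + 4) = 0 at t ∈ {-4, 0, 2}.
The Hessian is diagonal: diag(g_ss, g_tt). Second derivatives: g_ss(-4)=20, g_ss(-3)=-16, g_ss(1)=80; g_tt(-4)=-288, g_tt(0)=96, g_tt(2)=-144.
Local minima occur where both diagonal entries positive: (-4, 0), (1, 0). Count: 2.

2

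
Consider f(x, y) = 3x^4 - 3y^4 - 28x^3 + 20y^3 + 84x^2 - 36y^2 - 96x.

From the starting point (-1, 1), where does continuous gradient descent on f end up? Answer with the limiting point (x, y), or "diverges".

(1, 2)

f is separable, so gradient descent decouples: x follows -∂f/∂x, y follows -∂f/∂y.
∂f/∂x = 12(x - 4)(x - 2)(x - 1); at x=-1 this is -360, so x increases.
∂f/∂y = -12y(y - 3)(y - 2); at y=1 this is -24, so y increases.
x converges to its nearest critical value 1 (a local min of the x-part); y converges to 2. The iterate converges to (1, 2).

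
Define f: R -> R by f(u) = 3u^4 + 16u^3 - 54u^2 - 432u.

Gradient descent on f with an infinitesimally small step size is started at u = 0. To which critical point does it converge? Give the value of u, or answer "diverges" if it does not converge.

3

f'(u) = 12(u - 3)(u + 3)(u + 4), so f'(0) = -432.
Gradient descent moves in the -f' direction, i.e. u is increasing.
The nearest critical point in that direction is u = 3, where f'' = 504 > 0 (a local minimum). The iterate converges there.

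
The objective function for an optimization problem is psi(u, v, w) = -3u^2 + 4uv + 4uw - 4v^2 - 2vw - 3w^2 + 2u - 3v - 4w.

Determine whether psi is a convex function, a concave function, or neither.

psi is quadratic, so its Hessian is the constant matrix H = [[-6, 4, 4], [4, -8, -2], [4, -2, -6]].
Leading principal minors: -6, 32, -104.
Signs alternate −, +, − ⇒ H ≺ 0 ⇒ concave.

concave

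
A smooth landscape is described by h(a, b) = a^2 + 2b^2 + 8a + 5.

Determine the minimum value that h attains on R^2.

-11

h(a,b) separates as P(a) + Q(b) + 5, so its minimum is min P + min Q + 5.
P'(a) = 2a + 8 vanishes at a ∈ {-4}; Q'(b) = 4b vanishes at b ∈ {0}.
Local minima of P (where P''>0): P(-4)=-16. Local minima of Q: Q(0)=0.
So the global minimum of h is P(-4) + Q(0) + 5 = -16 + 0 + 5 = -11, attained at (-4, 0).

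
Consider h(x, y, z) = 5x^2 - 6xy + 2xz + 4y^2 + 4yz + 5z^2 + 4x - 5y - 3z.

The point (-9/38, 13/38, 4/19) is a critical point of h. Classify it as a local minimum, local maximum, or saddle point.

local minimum

The Hessian is constant: H = [[10, -6, 2], [-6, 8, 4], [2, 4, 10]].
Leading principal minors: Δ₁ = 10, Δ₂ = 44, Δ₃ = 152.
All leading minors are positive, so H is positive definite: a local minimum.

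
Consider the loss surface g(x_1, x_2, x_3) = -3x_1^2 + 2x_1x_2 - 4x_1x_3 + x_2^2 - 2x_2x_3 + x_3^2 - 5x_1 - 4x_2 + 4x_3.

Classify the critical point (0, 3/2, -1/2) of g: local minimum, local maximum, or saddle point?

saddle point

The Hessian is constant: H = [[-6, 2, -4], [2, 2, -2], [-4, -2, 2]].
Leading principal minors: Δ₁ = -6, Δ₂ = -16, Δ₃ = -8.
The minors fit neither the all-positive nor the alternating-sign pattern, so H is indefinite: a saddle point.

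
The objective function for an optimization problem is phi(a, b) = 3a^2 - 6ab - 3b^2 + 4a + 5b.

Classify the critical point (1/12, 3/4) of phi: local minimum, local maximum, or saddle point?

saddle point

The Hessian of phi is constant: H = [[6, -6], [-6, -6]].
det(H) = 6·(-6) − (-6)² = -72.
Since det(H) < 0, H is indefinite and the critical point is a saddle point.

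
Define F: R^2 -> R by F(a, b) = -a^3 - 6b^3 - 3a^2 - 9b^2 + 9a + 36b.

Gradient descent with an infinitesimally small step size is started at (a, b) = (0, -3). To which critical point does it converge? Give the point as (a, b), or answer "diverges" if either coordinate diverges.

F is separable, so gradient descent decouples: a follows -∂F/∂a, b follows -∂F/∂b.
∂F/∂a = -3(a - 1)(a + 3); at a=0 this is 9, so a decreases.
∂F/∂b = -18(b - 1)(b + 2); at b=-3 this is -72, so b increases.
a converges to its nearest critical value -3 (a local min of the a-part); b converges to -2. The iterate converges to (-3, -2).

(-3, -2)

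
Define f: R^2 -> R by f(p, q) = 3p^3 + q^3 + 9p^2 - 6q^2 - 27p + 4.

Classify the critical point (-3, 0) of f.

local maximum

The mixed partial ∂²f/∂p∂q is 0, so the Hessian at any point is diag(f_pp, f_qq) = diag(18(p + 1), 6(q - 2)).
At (-3, 0): H = diag(-36, -12).
Both eigenvalues are negative, so H is negative definite: a local maximum.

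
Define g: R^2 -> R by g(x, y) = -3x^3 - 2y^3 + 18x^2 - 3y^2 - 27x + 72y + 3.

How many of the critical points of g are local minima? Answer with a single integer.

1

g separates as a function of x plus a function of y, so ∇g=0 decouples.
∂g/∂x = -9(x - 3)(x - 1) = 0 at x ∈ {1, 3}; ∂g/∂y = -6(y - 3)(y + 4) = 0 at y ∈ {-4, 3}.
The Hessian is diagonal: diag(g_xx, g_yy). Second derivatives: g_xx(1)=18, g_xx(3)=-18; g_yy(-4)=42, g_yy(3)=-42.
Local minima occur where both diagonal entries positive: (1, -4). Count: 1.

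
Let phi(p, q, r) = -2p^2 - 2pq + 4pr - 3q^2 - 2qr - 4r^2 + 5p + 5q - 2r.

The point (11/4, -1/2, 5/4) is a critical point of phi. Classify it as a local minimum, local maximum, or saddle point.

The Hessian is constant: H = [[-4, -2, 4], [-2, -6, -2], [4, -2, -8]].
Leading principal minors: Δ₁ = -4, Δ₂ = 20, Δ₃ = -16.
The minors alternate sign starting negative (−, +, −), so H is negative definite: a local maximum.

local maximum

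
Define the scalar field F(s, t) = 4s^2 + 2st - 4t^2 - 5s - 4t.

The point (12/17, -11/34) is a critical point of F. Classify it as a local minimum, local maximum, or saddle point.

saddle point

The Hessian of F is constant: H = [[8, 2], [2, -8]].
det(H) = 8·(-8) − 2² = -68.
Since det(H) < 0, H is indefinite and the critical point is a saddle point.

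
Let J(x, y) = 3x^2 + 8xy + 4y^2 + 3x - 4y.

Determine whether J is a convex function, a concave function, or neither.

J is quadratic, so its Hessian is the constant matrix H = [[6, 8], [8, 8]].
det(H) = -16, tr(H) = 14.
det(H) < 0, so H is indefinite: neither convex nor concave.

neither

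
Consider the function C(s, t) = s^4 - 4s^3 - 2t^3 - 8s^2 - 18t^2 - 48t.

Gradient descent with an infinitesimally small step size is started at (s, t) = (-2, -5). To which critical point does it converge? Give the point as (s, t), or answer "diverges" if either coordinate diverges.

C is separable, so gradient descent decouples: s follows -∂C/∂s, t follows -∂C/∂t.
∂C/∂s = 4s(s - 4)(s + 1); at s=-2 this is -48, so s increases.
∂C/∂t = -6(t + 2)(t + 4); at t=-5 this is -18, so t increases.
s converges to its nearest critical value -1 (a local min of the s-part); t converges to -4. The iterate converges to (-1, -4).

(-1, -4)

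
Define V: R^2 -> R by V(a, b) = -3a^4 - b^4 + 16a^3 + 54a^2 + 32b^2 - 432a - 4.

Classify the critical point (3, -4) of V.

saddle point

The mixed partial ∂²V/∂a∂b is 0, so the Hessian at any point is diag(V_aa, V_bb) = diag(12(-3a^2 + 8a + 9), 4(-3b^2 + 16)).
At (3, -4): H = diag(72, -128).
The eigenvalues have opposite signs, so H is indefinite: a saddle point.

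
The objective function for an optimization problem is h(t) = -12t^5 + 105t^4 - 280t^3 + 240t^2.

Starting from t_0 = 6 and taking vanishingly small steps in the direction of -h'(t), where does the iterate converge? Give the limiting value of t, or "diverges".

diverges

h'(t) = -60t(t - 4)(t - 2)(t - 1), so h'(6) = -14400.
Gradient descent moves in the -h' direction, i.e. t is increasing.
There is no critical point above t=6, and h' keeps the same sign, so the iterate runs off to +∞.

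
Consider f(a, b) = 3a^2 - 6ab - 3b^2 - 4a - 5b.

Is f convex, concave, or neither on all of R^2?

neither

f is quadratic, so its Hessian is the constant matrix H = [[6, -6], [-6, -6]].
det(H) = -72, tr(H) = 0.
det(H) < 0, so H is indefinite: neither convex nor concave.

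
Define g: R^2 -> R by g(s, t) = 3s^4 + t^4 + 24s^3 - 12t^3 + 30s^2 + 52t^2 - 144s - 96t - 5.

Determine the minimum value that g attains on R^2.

g(s,t) separates as P(s) + Q(t) − 5, so its minimum is min P + min Q − 5.
P'(s) = 12(s - 1)(s + 3)(s + 4) vanishes at s ∈ {-4, -3, 1}; Q'(t) = 4(t - 4)(t - 3)(t - 2) vanishes at t ∈ {2, 3, 4}.
Local minima of P (where P''>0): P(-4)=288, P(1)=-87. Local minima of Q: Q(2)=-64, Q(4)=-64.
So the global minimum of g is P(1) + Q(2) − 5 = -87 − 64 − 5 = -156, attained at (1, 2).

-156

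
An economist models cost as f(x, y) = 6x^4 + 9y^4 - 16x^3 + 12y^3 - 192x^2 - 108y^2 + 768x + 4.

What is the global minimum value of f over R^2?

f(x,y) separates as P(x) + Q(y) + 4, so its minimum is min P + min Q + 4.
P'(x) = 24(x - 4)(x - 2)(x + 4) vanishes at x ∈ {-4, 2, 4}; Q'(y) = 36y(y - 2)(y + 3) vanishes at y ∈ {-3, 0, 2}.
Local minima of P (where P''>0): P(-4)=-3584, P(4)=512. Local minima of Q: Q(-3)=-567, Q(2)=-192.
So the global minimum of f is P(-4) + Q(-3) + 4 = -3584 − 567 + 4 = -4147, attained at (-4, -3).

-4147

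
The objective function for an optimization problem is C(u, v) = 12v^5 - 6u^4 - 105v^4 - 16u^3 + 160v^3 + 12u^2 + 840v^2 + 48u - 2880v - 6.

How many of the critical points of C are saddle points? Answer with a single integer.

6

C separates as a function of u plus a function of v, so ∇C=0 decouples.
∂C/∂u = -24(u - 1)(u + 1)(u + 2) = 0 at u ∈ {-2, -1, 1}; ∂C/∂v = 60(v - 4)(v - 3)(v - 2)(v + 2) = 0 at v ∈ {-2, 2, 3, 4}.
The Hessian is diagonal: diag(C_uu, C_vv). Second derivatives: C_uu(-2)=-72, C_uu(-1)=48, C_uu(1)=-144; C_vv(-2)=-7200, C_vv(2)=480, C_vv(3)=-300, C_vv(4)=720.
Saddle points occur where the two diagonal entries have opposite signs: (-2, 2), (-2, 4), (-1, -2), (-1, 3), (1, 2), (1, 4). Count: 6.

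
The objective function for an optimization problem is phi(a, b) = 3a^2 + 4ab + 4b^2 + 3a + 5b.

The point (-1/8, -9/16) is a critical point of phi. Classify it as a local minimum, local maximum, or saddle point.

The Hessian of phi is constant: H = [[6, 4], [4, 8]].
det(H) = 6·8 − 4² = 32.
det(H) > 0 and tr(H) = 14 > 0, so H is positive definite and the point is a local minimum.

local minimum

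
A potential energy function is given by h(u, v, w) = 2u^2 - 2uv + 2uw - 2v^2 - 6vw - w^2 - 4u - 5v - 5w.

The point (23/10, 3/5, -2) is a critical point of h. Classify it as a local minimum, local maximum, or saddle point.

The Hessian is constant: H = [[4, -2, 2], [-2, -4, -6], [2, -6, -2]].
Leading principal minors: Δ₁ = 4, Δ₂ = -20, Δ₃ = -40.
The minors fit neither the all-positive nor the alternating-sign pattern, so H is indefinite: a saddle point.

saddle point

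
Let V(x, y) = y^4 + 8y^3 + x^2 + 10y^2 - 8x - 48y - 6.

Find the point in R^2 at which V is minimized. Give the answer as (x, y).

V(x,y) separates as P(x) + Q(y) − 6, so its minimum is min P + min Q − 6.
P'(x) = 2x - 8 vanishes at x ∈ {4}; Q'(y) = 4(y - 1)(y + 3)(y + 4) vanishes at y ∈ {-4, -3, 1}.
Local minima of P (where P''>0): P(4)=-16. Local minima of Q: Q(-4)=96, Q(1)=-29.
So the global minimum of V is P(4) + Q(1) − 6 = -16 − 29 − 6 = -51, attained at (4, 1).

(4, 1)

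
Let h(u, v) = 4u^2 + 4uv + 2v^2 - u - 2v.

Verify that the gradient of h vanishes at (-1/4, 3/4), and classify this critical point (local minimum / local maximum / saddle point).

∇h = (8u + 4v - 1, 4u + 4v - 2); substituting (-1/4, 3/4) gives ∇h = (0, 0), so (-1/4, 3/4) is indeed a critical point.
The Hessian of h is constant: H = [[8, 4], [4, 4]].
det(H) = 8·4 − 4² = 16.
det(H) > 0 and tr(H) = 12 > 0, so H is positive definite and the point is a local minimum.

local minimum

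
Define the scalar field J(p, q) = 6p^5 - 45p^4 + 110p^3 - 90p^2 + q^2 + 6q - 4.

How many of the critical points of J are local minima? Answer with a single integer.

J separates as a function of p plus a function of q, so ∇J=0 decouples.
∂J/∂p = 30p(p - 3)(p - 2)(p - 1) = 0 at p ∈ {0, 1, 2, 3}; ∂J/∂q = 2(q + 3) = 0 at q ∈ {-3}.
The Hessian is diagonal: diag(J_pp, J_qq). Second derivatives: J_pp(0)=-180, J_pp(1)=60, J_pp(2)=-60, J_pp(3)=180; J_qq(-3)=2.
Local minima occur where both diagonal entries positive: (1, -3), (3, -3). Count: 2.

2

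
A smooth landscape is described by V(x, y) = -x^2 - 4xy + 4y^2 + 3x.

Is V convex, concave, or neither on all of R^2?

neither

V is quadratic, so its Hessian is the constant matrix H = [[-2, -4], [-4, 8]].
det(H) = -32, tr(H) = 6.
det(H) < 0, so H is indefinite: neither convex nor concave.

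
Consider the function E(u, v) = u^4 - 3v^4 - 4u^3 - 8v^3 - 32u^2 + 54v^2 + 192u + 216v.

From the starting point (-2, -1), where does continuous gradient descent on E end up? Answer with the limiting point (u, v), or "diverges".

(-4, -2)

E is separable, so gradient descent decouples: u follows -∂E/∂u, v follows -∂E/∂v.
∂E/∂u = 4(u - 4)(u - 3)(u + 4); at u=-2 this is 240, so u decreases.
∂E/∂v = -12(v - 3)(v + 2)(v + 3); at v=-1 this is 96, so v decreases.
u converges to its nearest critical value -4 (a local min of the u-part); v converges to -2. The iterate converges to (-4, -2).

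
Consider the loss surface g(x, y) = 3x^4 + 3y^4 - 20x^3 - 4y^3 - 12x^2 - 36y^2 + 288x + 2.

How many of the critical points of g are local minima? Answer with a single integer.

g separates as a function of x plus a function of y, so ∇g=0 decouples.
∂g/∂x = 12(x - 4)(x - 3)(x + 2) = 0 at x ∈ {-2, 3, 4}; ∂g/∂y = 12y(y - 3)(y + 2) = 0 at y ∈ {-2, 0, 3}.
The Hessian is diagonal: diag(g_xx, g_yy). Second derivatives: g_xx(-2)=360, g_xx(3)=-60, g_xx(4)=72; g_yy(-2)=120, g_yy(0)=-72, g_yy(3)=180.
Local minima occur where both diagonal entries positive: (-2, -2), (-2, 3), (4, -2), (4, 3). Count: 4.

4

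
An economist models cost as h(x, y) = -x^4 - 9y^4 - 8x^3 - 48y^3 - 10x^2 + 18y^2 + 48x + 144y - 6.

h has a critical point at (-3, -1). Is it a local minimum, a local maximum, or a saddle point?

local minimum

The mixed partial ∂²h/∂x∂y is 0, so the Hessian at any point is diag(h_xx, h_yy) = diag(-4(3x^2 + 12x + 5), 36(-3y^2 - 8y + 1)).
At (-3, -1): H = diag(16, 216).
Both eigenvalues are positive, so H is positive definite: a local minimum.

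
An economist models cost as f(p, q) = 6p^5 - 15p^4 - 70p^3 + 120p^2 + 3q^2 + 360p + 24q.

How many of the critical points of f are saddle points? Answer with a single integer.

f separates as a function of p plus a function of q, so ∇f=0 decouples.
∂f/∂p = 30(p - 3)(p - 2)(p + 1)(p + 2) = 0 at p ∈ {-2, -1, 2, 3}; ∂f/∂q = 6(q + 4) = 0 at q ∈ {-4}.
The Hessian is diagonal: diag(f_pp, f_qq). Second derivatives: f_pp(-2)=-600, f_pp(-1)=360, f_pp(2)=-360, f_pp(3)=600; f_qq(-4)=6.
Saddle points occur where the two diagonal entries have opposite signs: (-2, -4), (2, -4). Count: 2.

2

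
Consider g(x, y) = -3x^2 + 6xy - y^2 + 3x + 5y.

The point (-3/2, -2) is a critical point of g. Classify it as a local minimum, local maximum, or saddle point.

The Hessian of g is constant: H = [[-6, 6], [6, -2]].
det(H) = (-6)·(-2) − 6² = -24.
Since det(H) < 0, H is indefinite and the critical point is a saddle point.

saddle point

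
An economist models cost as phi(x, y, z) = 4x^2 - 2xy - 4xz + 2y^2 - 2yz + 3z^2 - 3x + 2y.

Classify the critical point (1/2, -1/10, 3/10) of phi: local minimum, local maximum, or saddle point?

The Hessian is constant: H = [[8, -2, -4], [-2, 4, -2], [-4, -2, 6]].
Leading principal minors: Δ₁ = 8, Δ₂ = 28, Δ₃ = 40.
All leading minors are positive, so H is positive definite: a local minimum.

local minimum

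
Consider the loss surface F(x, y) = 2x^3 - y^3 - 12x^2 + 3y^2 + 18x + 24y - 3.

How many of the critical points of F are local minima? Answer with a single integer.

F separates as a function of x plus a function of y, so ∇F=0 decouples.
∂F/∂x = 6(x - 3)(x - 1) = 0 at x ∈ {1, 3}; ∂F/∂y = -3(y - 4)(y + 2) = 0 at y ∈ {-2, 4}.
The Hessian is diagonal: diag(F_xx, F_yy). Second derivatives: F_xx(1)=-12, F_xx(3)=12; F_yy(-2)=18, F_yy(4)=-18.
Local minima occur where both diagonal entries positive: (3, -2). Count: 1.

1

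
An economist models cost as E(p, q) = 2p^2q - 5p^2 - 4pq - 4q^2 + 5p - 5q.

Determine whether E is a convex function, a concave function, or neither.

The term 2p^2q is cubic, so the Hessian is not constant.
∂²E/∂p² = 4q - 10, which takes both signs as q varies (negative for sufficiently negative q). A diagonal entry of the Hessian changing sign means the Hessian is neither positive- nor negative-semidefinite on all of R^2.

neither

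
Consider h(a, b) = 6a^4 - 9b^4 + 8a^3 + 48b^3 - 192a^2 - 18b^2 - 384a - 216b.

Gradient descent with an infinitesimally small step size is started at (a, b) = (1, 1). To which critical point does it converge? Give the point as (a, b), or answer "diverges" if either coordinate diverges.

h is separable, so gradient descent decouples: a follows -∂h/∂a, b follows -∂h/∂b.
∂h/∂a = 24(a - 4)(a + 1)(a + 4); at a=1 this is -720, so a increases.
∂h/∂b = -36(b - 3)(b - 2)(b + 1); at b=1 this is -144, so b increases.
a converges to its nearest critical value 4 (a local min of the a-part); b converges to 2. The iterate converges to (4, 2).

(4, 2)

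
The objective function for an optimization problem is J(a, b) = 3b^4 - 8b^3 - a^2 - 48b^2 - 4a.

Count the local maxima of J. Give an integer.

1

J separates as a function of a plus a function of b, so ∇J=0 decouples.
∂J/∂a = -2(a + 2) = 0 at a ∈ {-2}; ∂J/∂b = 12b(b - 4)(b + 2) = 0 at b ∈ {-2, 0, 4}.
The Hessian is diagonal: diag(J_aa, J_bb). Second derivatives: J_aa(-2)=-2; J_bb(-2)=144, J_bb(0)=-96, J_bb(4)=288.
Local maxima occur where both diagonal entries negative: (-2, 0). Count: 1.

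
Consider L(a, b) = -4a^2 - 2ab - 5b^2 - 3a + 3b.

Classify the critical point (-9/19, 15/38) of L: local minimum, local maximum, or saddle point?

The Hessian of L is constant: H = [[-8, -2], [-2, -10]].
det(H) = (-8)·(-10) − (-2)² = 76.
det(H) > 0 and tr(H) = -18 < 0, so H is negative definite and the point is a local maximum.

local maximum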